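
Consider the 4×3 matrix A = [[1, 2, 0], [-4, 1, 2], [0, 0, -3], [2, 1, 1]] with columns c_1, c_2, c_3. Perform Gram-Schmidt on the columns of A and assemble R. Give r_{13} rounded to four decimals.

c_1 = (1, -4, 0, 2); ‖c_1‖ = 4.5826, so e_1 = (0.2182, -0.8729, 0.0000, 0.4364).
r_{13} = e_1·c_3 = -1.3093.

r_{13} = -1.3093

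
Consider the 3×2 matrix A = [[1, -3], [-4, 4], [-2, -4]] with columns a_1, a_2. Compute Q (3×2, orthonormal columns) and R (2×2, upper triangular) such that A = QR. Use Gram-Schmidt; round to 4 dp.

Q = [[0.2182, -0.4171], [-0.8729, 0.3209], [-0.4364, -0.8503]], R = [[4.5826, -2.4004], [0.0000, 5.9362]]

q_1 = a_1/‖a_1‖ = (1, -4, -2)/4.5826 = (0.2182, -0.8729, -0.4364).
r_{12} = q_1·a_2 = -2.4004.
u_2 = a_2 + 2.4004·q_1 = (-2.4762, 1.9048, -5.0476).
‖u_2‖ = 5.9362, so q_2 = (-0.4171, 0.3209, -0.8503).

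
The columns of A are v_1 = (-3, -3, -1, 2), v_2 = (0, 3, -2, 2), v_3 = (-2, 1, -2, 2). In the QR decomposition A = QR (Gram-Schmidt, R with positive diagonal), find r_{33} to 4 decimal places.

v_1 = (-3, -3, -1, 2); ‖v_1‖ = 4.7958, so q_1 = (-0.6255, -0.6255, -0.2085, 0.4170).
q_1·v_2 = (-0.6255)·0 + (-0.6255)·3 + (-0.2085)·(-2) + 0.4170·2 = -0.6255.
u_2 = v_2 + 0.6255·q_1 = (-0.3913, 2.6087, -2.1304, 2.2609).
‖u_2‖ = 4.0754, so q_2 = (-0.0960, 0.6401, -0.5228, 0.5548).
q_1·v_3 = (-0.6255)·(-2) + (-0.6255)·1 + (-0.2085)·(-2) + 0.4170·2 = 1.8766; q_2·v_3 = (-0.0960)·(-2) + 0.6401·1 + (-0.5228)·(-2) + 0.5548·2 = 2.9872.
u_3 = v_3 − 1.8766·q_1 − 2.9872·q_2 = (-0.5393, 0.2618, -0.0471, -0.4398).
r_{33} = ‖u_3‖ = 0.7450.

r_{33} = 0.7450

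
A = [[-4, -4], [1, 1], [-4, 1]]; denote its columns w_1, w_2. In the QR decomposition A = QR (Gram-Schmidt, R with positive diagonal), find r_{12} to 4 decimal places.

r_{12} = 2.2630

w_1 = (-4, 1, -4); ‖w_1‖ = 5.7446, so e_1 = (-0.6963, 0.1741, -0.6963).
r_{12} = e_1·w_2 = 2.2630.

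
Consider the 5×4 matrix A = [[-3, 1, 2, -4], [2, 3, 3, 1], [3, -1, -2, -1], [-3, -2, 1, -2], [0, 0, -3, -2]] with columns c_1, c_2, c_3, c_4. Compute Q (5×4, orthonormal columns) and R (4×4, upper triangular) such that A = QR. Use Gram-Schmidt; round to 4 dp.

c_1 = (-3, 2, 3, -3, 0); ‖c_1‖ = 5.5678, so q_1 = (-0.5388, 0.3592, 0.5388, -0.5388, 0.0000).
q_1·c_2 = (-0.5388)·1 + 0.3592·3 + 0.5388·(-1) + (-0.5388)·(-2) + 0.0000·0 = 1.0776.
u_2 = c_2 − 1.0776·q_1 = (1.5806, 2.6129, -1.5806, -1.4194, 0.0000).
‖u_2‖ = 3.7200, so q_2 = (0.4249, 0.7024, -0.4249, -0.3815, 0.0000).
q_1·c_3 = (-0.5388)·2 + 0.3592·3 + 0.5388·(-2) + (-0.5388)·1 + 0.0000·(-3) = -1.6164; q_2·c_3 = 0.4249·2 + 0.7024·3 + (-0.4249)·(-2) + (-0.3815)·1 + 0.0000·(-3) = 3.4252.
u_3 = c_3 + 1.6164·q_1 − 3.4252·q_2 = (-0.3263, 1.1748, 0.3263, 1.4359, -3.0000).
‖u_3‖ = 3.5574, so q_3 = (-0.0917, 0.3302, 0.0917, 0.4036, -0.8433).
q_1·c_4 = (-0.5388)·(-4) + 0.3592·1 + 0.5388·(-1) + (-0.5388)·(-2) + 0.0000·(-2) = 3.0533; q_2·c_4 = 0.4249·(-4) + 0.7024·1 + (-0.4249)·(-1) + (-0.3815)·(-2) + 0.0000·(-2) = 0.1908; q_3·c_4 = (-0.0917)·(-4) + 0.3302·1 + 0.0917·(-1) + 0.4036·(-2) + (-0.8433)·(-2) = 1.4848.
u_4 = c_4 − 3.0533·q_1 − 0.1908·q_2 − 1.4848·q_3 = (-2.2997, -0.7211, -2.7003, -0.8814, -0.7478).
‖u_4‖ = 3.7995, so q_4 = (-0.6053, -0.1898, -0.7107, -0.2320, -0.1968).

Q = [[-0.5388, 0.4249, -0.0917, -0.6053], [0.3592, 0.7024, 0.3302, -0.1898], [0.5388, -0.4249, 0.0917, -0.7107], [-0.5388, -0.3815, 0.4036, -0.2320], [0.0000, 0.0000, -0.8433, -0.1968]], R = [[5.5678, 1.0776, -1.6164, 3.0533], [0.0000, 3.7200, 3.4252, 0.1908], [0.0000, 0.0000, 3.5574, 1.4848], [0.0000, 0.0000, 0.0000, 3.7995]]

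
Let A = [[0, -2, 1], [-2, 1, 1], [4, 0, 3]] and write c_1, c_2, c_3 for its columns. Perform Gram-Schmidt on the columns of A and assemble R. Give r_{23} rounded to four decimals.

r_{23} = 0.0000

c_1 = (0, -2, 4); ‖c_1‖ = 4.4721, so q_1 = (0.0000, -0.4472, 0.8944).
q_1·c_2 = 0.0000·(-2) + (-0.4472)·1 + 0.8944·0 = -0.4472.
u_2 = c_2 + 0.4472·q_1 = (-2.0000, 0.8000, 0.4000).
‖u_2‖ = 2.1909, so q_2 = (-0.9129, 0.3651, 0.1826).
r_{23} = q_2·c_3 = 0.0000.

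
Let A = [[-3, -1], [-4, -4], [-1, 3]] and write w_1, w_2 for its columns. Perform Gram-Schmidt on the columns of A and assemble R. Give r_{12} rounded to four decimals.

w_1 = (-3, -4, -1); ‖w_1‖ = 5.0990, so e_1 = (-0.5883, -0.7845, -0.1961).
r_{12} = e_1·w_2 = 3.1379.

r_{12} = 3.1379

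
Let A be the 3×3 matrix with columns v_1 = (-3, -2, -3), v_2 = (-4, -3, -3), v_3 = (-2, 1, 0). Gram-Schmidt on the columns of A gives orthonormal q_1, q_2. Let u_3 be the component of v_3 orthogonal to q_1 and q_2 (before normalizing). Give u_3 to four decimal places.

q_1 = v_1/‖v_1‖ = (-3, -2, -3)/4.6904 = (-0.6396, -0.4264, -0.6396).
r_{12} = q_1·v_2 = 5.7564.
u_2 = v_2 − 5.7564·q_1 = (-0.3182, -0.5455, 0.6818).
‖u_2‖ = 0.9293, so q_2 = (-0.3424, -0.5869, 0.7337).
r_{13} = q_1·v_3 = 0.8528; r_{23} = q_2·v_3 = 0.0978.
u_3 = v_3 − 0.8528·q_1 − 0.0978·q_2 = (-1.4211, 1.4211, 0.4737).

u_3 = (-1.4211, 1.4211, 0.4737)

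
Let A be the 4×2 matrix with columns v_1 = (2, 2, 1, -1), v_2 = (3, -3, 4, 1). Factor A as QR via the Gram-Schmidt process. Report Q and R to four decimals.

Q = [[0.6325, 0.4110], [0.6325, -0.6165], [0.3162, 0.6336], [-0.3162, 0.2226]], R = [[3.1623, 0.9487], [0.0000, 5.8395]]

v_1 = (2, 2, 1, -1); ‖v_1‖ = 3.1623, so q_1 = (0.6325, 0.6325, 0.3162, -0.3162).
q_1·v_2 = 0.6325·3 + 0.6325·(-3) + 0.3162·4 + (-0.3162)·1 = 0.9487.
u_2 = v_2 − 0.9487·q_1 = (2.4000, -3.6000, 3.7000, 1.3000).
‖u_2‖ = 5.8395, so q_2 = (0.4110, -0.6165, 0.6336, 0.2226).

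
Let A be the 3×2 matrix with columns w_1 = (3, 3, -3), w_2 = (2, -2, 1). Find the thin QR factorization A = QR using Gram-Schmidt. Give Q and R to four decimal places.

Q = [[0.5774, 0.7926], [0.5774, -0.5661], [-0.5774, 0.2265]], R = [[5.1962, -0.5774], [0.0000, 2.9439]]

w_1 = (3, 3, -3); ‖w_1‖ = 5.1962, so q_1 = (0.5774, 0.5774, -0.5774).
q_1·w_2 = 0.5774·2 + 0.5774·(-2) + (-0.5774)·1 = -0.5774.
u_2 = w_2 + 0.5774·q_1 = (2.3333, -1.6667, 0.6667).
‖u_2‖ = 2.9439, so q_2 = (0.7926, -0.5661, 0.2265).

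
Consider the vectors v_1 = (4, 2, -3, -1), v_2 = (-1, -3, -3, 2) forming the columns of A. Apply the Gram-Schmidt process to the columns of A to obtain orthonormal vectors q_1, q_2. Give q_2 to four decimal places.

v_1 = (4, 2, -3, -1); ‖v_1‖ = 5.4772, so q_1 = (0.7303, 0.3651, -0.5477, -0.1826).
q_1·v_2 = 0.7303·(-1) + 0.3651·(-3) + (-0.5477)·(-3) + (-0.1826)·2 = -0.5477.
u_2 = v_2 + 0.5477·q_1 = (-0.6000, -2.8000, -3.3000, 1.9000).
‖u_2‖ = 4.7645, so q_2 = (-0.1259, -0.5877, -0.6926, 0.3988).

q_2 = (-0.1259, -0.5877, -0.6926, 0.3988)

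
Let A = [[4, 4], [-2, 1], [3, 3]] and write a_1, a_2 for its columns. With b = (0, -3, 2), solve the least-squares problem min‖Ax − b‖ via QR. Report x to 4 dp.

a_1 = (4, -2, 3); ‖a_1‖ = 5.3852, so q_1 = (0.7428, -0.3714, 0.5571).
q_1·a_2 = 0.7428·4 + (-0.3714)·1 + 0.5571·3 = 4.2710.
u_2 = a_2 − 4.2710·q_1 = (0.8276, 2.5862, 0.6207).
‖u_2‖ = 2.7854, so q_2 = (0.2971, 0.9285, 0.2228).
Qᵀb = (2.2283, -2.3398).
Back-substitute: x_2 = -2.3398/2.7854 = -0.8400.
x_1 = (2.2283 − 4.2710·(-0.8400))/5.3852 = 1.0800.

x = (1.0800, -0.8400)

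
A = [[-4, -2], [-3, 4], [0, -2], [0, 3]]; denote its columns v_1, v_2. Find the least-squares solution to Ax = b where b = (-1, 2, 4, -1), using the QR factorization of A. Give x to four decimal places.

x = (-0.0865, -0.0408)

e_1 = v_1/‖v_1‖ = (-4, -3, 0, 0)/5.0000 = (-0.8000, -0.6000, 0.0000, 0.0000).
r_{12} = e_1·v_2 = -0.8000.
u_2 = v_2 + 0.8000·e_1 = (-2.6400, 3.5200, -2.0000, 3.0000).
‖u_2‖ = 5.6886, so e_2 = (-0.4641, 0.6188, -0.3516, 0.5274).
Qᵀb = (-0.4000, -0.2320).
Back-substitute: x_2 = -0.2320/5.6886 = -0.0408.
x_1 = (-0.4000 + 0.8000·(-0.0408))/5.0000 = -0.0865.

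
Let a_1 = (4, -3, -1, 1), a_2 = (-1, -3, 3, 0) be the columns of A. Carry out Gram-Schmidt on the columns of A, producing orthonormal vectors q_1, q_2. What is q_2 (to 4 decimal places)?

q_2 = (-0.2986, -0.6398, 0.7080, -0.0171)

q_1 = a_1/‖a_1‖ = (4, -3, -1, 1)/5.1962 = (0.7698, -0.5774, -0.1925, 0.1925).
r_{12} = q_1·a_2 = 0.3849.
u_2 = a_2 − 0.3849·q_1 = (-1.2963, -2.7778, 3.0741, -0.0741).
‖u_2‖ = 4.3419, so q_2 = (-0.2986, -0.6398, 0.7080, -0.0171).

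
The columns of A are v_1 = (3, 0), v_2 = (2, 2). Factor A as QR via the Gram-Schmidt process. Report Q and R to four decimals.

v_1 = (3, 0); ‖v_1‖ = 3.0000, so q_1 = (1.0000, 0.0000).
q_1·v_2 = 1.0000·2 + 0.0000·2 = 2.0000.
u_2 = v_2 − 2.0000·q_1 = (0.0000, 2.0000).
‖u_2‖ = 2.0000, so q_2 = (0.0000, 1.0000).

Q = [[1.0000, 0.0000], [0.0000, 1.0000]], R = [[3.0000, 2.0000], [0.0000, 2.0000]]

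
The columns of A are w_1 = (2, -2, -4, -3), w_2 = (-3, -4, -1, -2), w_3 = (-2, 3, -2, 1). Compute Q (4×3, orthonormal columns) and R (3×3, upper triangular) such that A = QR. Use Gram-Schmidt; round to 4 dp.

Q = [[0.3482, -0.7361, -0.5664], [-0.3482, -0.6464, 0.5316], [-0.6963, 0.0898, -0.6222], [-0.5222, -0.1795, 0.0976]], R = [[5.7446, 2.0889, -0.8704], [0.0000, 5.0632, -0.8259], [0.0000, 0.0000, 4.0694]]

w_1 = (2, -2, -4, -3); ‖w_1‖ = 5.7446, so q_1 = (0.3482, -0.3482, -0.6963, -0.5222).
q_1·w_2 = 0.3482·(-3) + (-0.3482)·(-4) + (-0.6963)·(-1) + (-0.5222)·(-2) = 2.0889.
u_2 = w_2 − 2.0889·q_1 = (-3.7273, -3.2727, 0.4545, -0.9091).
‖u_2‖ = 5.0632, so q_2 = (-0.7361, -0.6464, 0.0898, -0.1795).
q_1·w_3 = 0.3482·(-2) + (-0.3482)·3 + (-0.6963)·(-2) + (-0.5222)·1 = -0.8704; q_2·w_3 = (-0.7361)·(-2) + (-0.6464)·3 + 0.0898·(-2) + (-0.1795)·1 = -0.8259.
u_3 = w_3 + 0.8704·q_1 + 0.8259·q_2 = (-2.3050, 2.1631, -2.5319, 0.3972).
‖u_3‖ = 4.0694, so q_3 = (-0.5664, 0.5316, -0.6222, 0.0976).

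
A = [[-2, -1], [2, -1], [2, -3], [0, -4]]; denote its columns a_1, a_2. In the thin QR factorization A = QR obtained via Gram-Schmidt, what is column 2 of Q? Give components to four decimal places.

q_1 = a_1/‖a_1‖ = (-2, 2, 2, 0)/3.4641 = (-0.5774, 0.5774, 0.5774, 0.0000).
r_{12} = q_1·a_2 = -1.7321.
u_2 = a_2 + 1.7321·q_1 = (-2.0000, 0.0000, -2.0000, -4.0000).
‖u_2‖ = 4.8990, so q_2 = (-0.4082, 0.0000, -0.4082, -0.8165).

q_2 = (-0.4082, 0.0000, -0.4082, -0.8165)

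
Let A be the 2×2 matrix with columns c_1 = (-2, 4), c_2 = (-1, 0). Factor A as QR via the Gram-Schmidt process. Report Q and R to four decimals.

Q = [[-0.4472, -0.8944], [0.8944, -0.4472]], R = [[4.4721, 0.4472], [0.0000, 0.8944]]

e_1 = c_1/‖c_1‖ = (-2, 4)/4.4721 = (-0.4472, 0.8944).
r_{12} = e_1·c_2 = 0.4472.
u_2 = c_2 − 0.4472·e_1 = (-0.8000, -0.4000).
‖u_2‖ = 0.8944, so e_2 = (-0.8944, -0.4472).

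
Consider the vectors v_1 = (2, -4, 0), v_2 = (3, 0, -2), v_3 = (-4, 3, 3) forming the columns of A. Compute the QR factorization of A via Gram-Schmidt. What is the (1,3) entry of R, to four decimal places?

r_{13} = -4.4721

v_1 = (2, -4, 0); ‖v_1‖ = 4.4721, so e_1 = (0.4472, -0.8944, 0.0000).
r_{13} = e_1·v_3 = -4.4721.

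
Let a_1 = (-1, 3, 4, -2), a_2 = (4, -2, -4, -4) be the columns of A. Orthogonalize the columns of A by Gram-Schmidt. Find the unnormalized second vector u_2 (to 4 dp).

u_2 = (3.4000, -0.2000, -1.6000, -5.2000)

a_1 = (-1, 3, 4, -2); ‖a_1‖ = 5.4772, so e_1 = (-0.1826, 0.5477, 0.7303, -0.3651).
e_1·a_2 = (-0.1826)·4 + 0.5477·(-2) + 0.7303·(-4) + (-0.3651)·(-4) = -3.2863.
u_2 = a_2 + 3.2863·e_1 = (3.4000, -0.2000, -1.6000, -5.2000).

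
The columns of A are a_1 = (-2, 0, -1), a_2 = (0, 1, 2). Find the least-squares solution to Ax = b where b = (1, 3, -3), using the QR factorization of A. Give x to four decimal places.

a_1 = (-2, 0, -1); ‖a_1‖ = 2.2361, so q_1 = (-0.8944, 0.0000, -0.4472).
q_1·a_2 = (-0.8944)·0 + 0.0000·1 + (-0.4472)·2 = -0.8944.
u_2 = a_2 + 0.8944·q_1 = (-0.8000, 1.0000, 1.6000).
‖u_2‖ = 2.0494, so q_2 = (-0.3904, 0.4880, 0.7807).
Qᵀb = (0.4472, -1.2687).
Back-substitute: x_2 = -1.2687/2.0494 = -0.6190.
x_1 = (0.4472 + 0.8944·(-0.6190))/2.2361 = -0.0476.

x = (-0.0476, -0.6190)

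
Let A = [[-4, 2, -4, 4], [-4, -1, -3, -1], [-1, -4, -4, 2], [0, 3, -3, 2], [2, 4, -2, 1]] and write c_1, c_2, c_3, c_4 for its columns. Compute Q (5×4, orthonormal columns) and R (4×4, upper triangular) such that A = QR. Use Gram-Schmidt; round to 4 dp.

q_1 = c_1/‖c_1‖ = (-4, -4, -1, 0, 2)/6.0828 = (-0.6576, -0.6576, -0.1644, 0.0000, 0.3288).
r_{12} = q_1·c_2 = 1.3152.
u_2 = c_2 − 1.3152·q_1 = (2.8649, -0.1351, -3.7838, 3.0000, 3.5676).
‖u_2‖ = 6.6536, so q_2 = (0.4306, -0.0203, -0.5687, 0.4509, 0.5362).
r_{13} = q_1·c_3 = 4.6032; r_{23} = q_2·c_3 = -1.8117.
u_3 = c_3 − 4.6032·q_1 + 1.8117·q_2 = (-0.1929, -0.0098, -4.2735, -2.1832, -2.5421).
‖u_3‖ = 5.4340, so q_3 = (-0.0355, -0.0018, -0.7864, -0.4018, -0.4678).
r_{14} = q_1·c_4 = -1.9728; r_{24} = q_2·c_4 = 2.0432; r_{34} = q_3·c_4 = -2.9844.
u_4 = c_4 + 1.9728·q_1 − 2.0432·q_2 + 2.9844·q_3 = (1.7170, -2.2612, 0.4906, -0.1202, -0.8430).
‖u_4‖ = 3.0045, so q_4 = (0.5715, -0.7526, 0.1633, -0.0400, -0.2806).

Q = [[-0.6576, 0.4306, -0.0355, 0.5715], [-0.6576, -0.0203, -0.0018, -0.7526], [-0.1644, -0.5687, -0.7864, 0.1633], [0.0000, 0.4509, -0.4018, -0.0400], [0.3288, 0.5362, -0.4678, -0.2806]], R = [[6.0828, 1.3152, 4.6032, -1.9728], [0.0000, 6.6536, -1.8117, 2.0432], [0.0000, 0.0000, 5.4340, -2.9844], [0.0000, 0.0000, 0.0000, 3.0045]]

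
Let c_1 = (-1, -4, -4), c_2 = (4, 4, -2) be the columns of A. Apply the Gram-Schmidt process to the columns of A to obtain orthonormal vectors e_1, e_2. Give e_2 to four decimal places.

e_2 = (0.6465, 0.4526, -0.6142)

c_1 = (-1, -4, -4); ‖c_1‖ = 5.7446, so e_1 = (-0.1741, -0.6963, -0.6963).
e_1·c_2 = (-0.1741)·4 + (-0.6963)·4 + (-0.6963)·(-2) = -2.0889.
u_2 = c_2 + 2.0889·e_1 = (3.6364, 2.5455, -3.4545).
‖u_2‖ = 5.6246, so e_2 = (0.6465, 0.4526, -0.6142).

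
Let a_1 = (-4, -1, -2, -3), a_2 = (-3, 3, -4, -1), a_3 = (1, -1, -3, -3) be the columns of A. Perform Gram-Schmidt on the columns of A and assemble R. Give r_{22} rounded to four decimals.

r_{22} = 4.6547

a_1 = (-4, -1, -2, -3); ‖a_1‖ = 5.4772, so e_1 = (-0.7303, -0.1826, -0.3651, -0.5477).
e_1·a_2 = (-0.7303)·(-3) + (-0.1826)·3 + (-0.3651)·(-4) + (-0.5477)·(-1) = 3.6515.
u_2 = a_2 − 3.6515·e_1 = (-0.3333, 3.6667, -2.6667, 1.0000).
r_{22} = ‖u_2‖ = 4.6547.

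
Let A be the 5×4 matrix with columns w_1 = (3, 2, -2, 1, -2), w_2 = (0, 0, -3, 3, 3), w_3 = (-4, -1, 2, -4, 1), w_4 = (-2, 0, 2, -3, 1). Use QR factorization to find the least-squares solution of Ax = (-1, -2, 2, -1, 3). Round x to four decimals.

w_1 = (3, 2, -2, 1, -2); ‖w_1‖ = 4.6904, so e_1 = (0.6396, 0.4264, -0.4264, 0.2132, -0.4264).
e_1·w_2 = 0.6396·0 + 0.4264·0 + (-0.4264)·(-3) + 0.2132·3 + (-0.4264)·3 = 0.6396.
u_2 = w_2 − 0.6396·e_1 = (-0.4091, -0.2727, -2.7273, 2.8636, 3.2727).
‖u_2‖ = 5.1566, so e_2 = (-0.0793, -0.0529, -0.5289, 0.5553, 0.6347).
e_1·w_3 = 0.6396·(-4) + 0.4264·(-1) + (-0.4264)·2 + 0.2132·(-4) + (-0.4264)·1 = -5.1168; e_2·w_3 = (-0.0793)·(-4) + (-0.0529)·(-1) + (-0.5289)·2 + 0.5553·(-4) + 0.6347·1 = -2.2742.
u_3 = w_3 + 5.1168·e_1 + 2.2742·e_2 = (-0.9077, 1.0615, -1.3846, -1.6462, 0.2615).
‖u_3‖ = 2.5780, so e_3 = (-0.3521, 0.4118, -0.5371, -0.6385, 0.1014).
e_1·w_4 = 0.6396·(-2) + 0.4264·0 + (-0.4264)·2 + 0.2132·(-3) + (-0.4264)·1 = -3.1980; e_2·w_4 = (-0.0793)·(-2) + (-0.0529)·0 + (-0.5289)·2 + 0.5553·(-3) + 0.6347·1 = -1.9304; e_3·w_4 = (-0.3521)·(-2) + 0.4118·0 + (-0.5371)·2 + (-0.6385)·(-3) + 0.1014·1 = 1.6471.
u_4 = w_4 + 3.1980·e_1 + 1.9304·e_2 − 1.6471·e_3 = (0.4722, 0.5833, 0.5000, -0.1944, 0.6944).
‖u_4‖ = 1.1547, so e_4 = (0.4090, 0.5052, 0.4330, -0.1684, 0.6014).
Qᵀb = (-3.8376, 0.4760, -0.6027, 1.4193).
Back-substitute: x_4 = 1.4193/1.1547 = 1.2292.
x_3 = (-0.6027 − 1.6471·1.2292)/2.5780 = -1.0191.
x_2 = (0.4760 + 2.2742·(-1.0191) + 1.9304·1.2292)/5.1566 = 0.1030.
x_1 = (-3.8376 − 0.6396·0.1030 + 5.1168·(-1.0191) + 3.1980·1.2292)/4.6904 = -1.1059.

x = (-1.1059, 0.1030, -1.0191, 1.2292)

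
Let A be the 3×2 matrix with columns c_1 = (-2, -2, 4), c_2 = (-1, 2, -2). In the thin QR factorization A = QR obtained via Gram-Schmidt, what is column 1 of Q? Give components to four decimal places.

c_1 = (-2, -2, 4); ‖c_1‖ = 4.8990, so q_1 = (-0.4082, -0.4082, 0.8165).

q_1 = (-0.4082, -0.4082, 0.8165)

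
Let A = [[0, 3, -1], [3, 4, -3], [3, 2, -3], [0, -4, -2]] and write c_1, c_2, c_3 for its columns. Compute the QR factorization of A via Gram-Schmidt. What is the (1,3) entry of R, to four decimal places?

r_{13} = -4.2426

c_1 = (0, 3, 3, 0); ‖c_1‖ = 4.2426, so q_1 = (0.0000, 0.7071, 0.7071, 0.0000).
r_{13} = q_1·c_3 = -4.2426.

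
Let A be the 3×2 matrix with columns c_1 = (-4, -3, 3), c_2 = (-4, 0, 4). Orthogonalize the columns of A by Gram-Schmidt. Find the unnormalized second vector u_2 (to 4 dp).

u_2 = (-0.7059, 2.4706, 1.5294)

c_1 = (-4, -3, 3); ‖c_1‖ = 5.8310, so q_1 = (-0.6860, -0.5145, 0.5145).
q_1·c_2 = (-0.6860)·(-4) + (-0.5145)·0 + 0.5145·4 = 4.8020.
u_2 = c_2 − 4.8020·q_1 = (-0.7059, 2.4706, 1.5294).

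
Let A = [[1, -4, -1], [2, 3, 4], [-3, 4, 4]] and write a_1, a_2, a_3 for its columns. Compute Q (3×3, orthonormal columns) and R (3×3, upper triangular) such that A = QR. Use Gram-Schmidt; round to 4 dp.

Q = [[0.2673, -0.5647, 0.7808], [0.5345, 0.7611, 0.3675], [-0.8018, 0.3192, 0.5052]], R = [[3.7417, -2.6726, -1.3363], [0.0000, 5.8187, 4.8857], [0.0000, 0.0000, 2.7100]]

a_1 = (1, 2, -3); ‖a_1‖ = 3.7417, so e_1 = (0.2673, 0.5345, -0.8018).
e_1·a_2 = 0.2673·(-4) + 0.5345·3 + (-0.8018)·4 = -2.6726.
u_2 = a_2 + 2.6726·e_1 = (-3.2857, 4.4286, 1.8571).
‖u_2‖ = 5.8187, so e_2 = (-0.5647, 0.7611, 0.3192).
e_1·a_3 = 0.2673·(-1) + 0.5345·4 + (-0.8018)·4 = -1.3363; e_2·a_3 = (-0.5647)·(-1) + 0.7611·4 + 0.3192·4 = 4.8857.
u_3 = a_3 + 1.3363·e_1 − 4.8857·e_2 = (2.1160, 0.9958, 1.3692).
‖u_3‖ = 2.7100, so e_3 = (0.7808, 0.3675, 0.5052).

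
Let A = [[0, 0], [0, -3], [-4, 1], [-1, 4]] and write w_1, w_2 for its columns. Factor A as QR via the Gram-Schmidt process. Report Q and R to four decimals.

Q = [[0.0000, 0.0000], [0.0000, -0.6362], [-0.9701, -0.1871], [-0.2425, 0.7485]], R = [[4.1231, -1.9403], [0.0000, 4.7154]]

q_1 = w_1/‖w_1‖ = (0, 0, -4, -1)/4.1231 = (0.0000, 0.0000, -0.9701, -0.2425).
r_{12} = q_1·w_2 = -1.9403.
u_2 = w_2 + 1.9403·q_1 = (0.0000, -3.0000, -0.8824, 3.5294).
‖u_2‖ = 4.7154, so q_2 = (0.0000, -0.6362, -0.1871, 0.7485).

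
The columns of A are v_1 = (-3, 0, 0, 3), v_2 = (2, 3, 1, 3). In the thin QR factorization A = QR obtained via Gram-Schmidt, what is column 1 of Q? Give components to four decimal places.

e_1 = (-0.7071, 0.0000, 0.0000, 0.7071)

e_1 = v_1/‖v_1‖ = (-3, 0, 0, 3)/4.2426 = (-0.7071, 0.0000, 0.0000, 0.7071).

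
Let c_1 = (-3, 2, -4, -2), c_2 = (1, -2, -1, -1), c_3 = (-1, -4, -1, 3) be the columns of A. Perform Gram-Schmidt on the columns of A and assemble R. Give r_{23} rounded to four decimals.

c_1 = (-3, 2, -4, -2); ‖c_1‖ = 5.7446, so q_1 = (-0.5222, 0.3482, -0.6963, -0.3482).
q_1·c_2 = (-0.5222)·1 + 0.3482·(-2) + (-0.6963)·(-1) + (-0.3482)·(-1) = -0.1741.
u_2 = c_2 + 0.1741·q_1 = (0.9091, -1.9394, -1.1212, -1.0606).
‖u_2‖ = 2.6400, so q_2 = (0.3444, -0.7346, -0.4247, -0.4017).
r_{23} = q_2·c_3 = 1.8136.

r_{23} = 1.8136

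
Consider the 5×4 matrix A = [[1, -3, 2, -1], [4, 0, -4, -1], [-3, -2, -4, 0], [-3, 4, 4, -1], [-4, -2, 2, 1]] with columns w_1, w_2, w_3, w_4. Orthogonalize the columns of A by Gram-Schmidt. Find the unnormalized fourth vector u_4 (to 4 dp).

w_1 = (1, 4, -3, -3, -4); ‖w_1‖ = 7.1414, so e_1 = (0.1400, 0.5601, -0.4201, -0.4201, -0.5601).
e_1·w_2 = 0.1400·(-3) + 0.5601·0 + (-0.4201)·(-2) + (-0.4201)·4 + (-0.5601)·(-2) = -0.1400.
u_2 = w_2 + 0.1400·e_1 = (-2.9804, 0.0784, -2.0588, 3.9412, -2.0784).
‖u_2‖ = 5.7429, so e_2 = (-0.5190, 0.0137, -0.3585, 0.6863, -0.3619).
e_1·w_3 = 0.1400·2 + 0.5601·(-4) + (-0.4201)·(-4) + (-0.4201)·4 + (-0.5601)·2 = -3.0806; e_2·w_3 = (-0.5190)·2 + 0.0137·(-4) + (-0.3585)·(-4) + 0.6863·4 + (-0.3619)·2 = 2.3627.
u_3 = w_3 + 3.0806·e_1 − 2.3627·e_2 = (3.6576, -2.3068, -4.4471, 1.0844, 1.1296).
‖u_3‖ = 6.3975, so e_3 = (0.5717, -0.3606, -0.6951, 0.1695, 0.1766).
e_1·w_4 = 0.1400·(-1) + 0.5601·(-1) + (-0.4201)·0 + (-0.4201)·(-1) + (-0.5601)·1 = -0.8402; e_2·w_4 = (-0.5190)·(-1) + 0.0137·(-1) + (-0.3585)·0 + 0.6863·(-1) + (-0.3619)·1 = -0.5429; e_3·w_4 = 0.5717·(-1) + (-0.3606)·(-1) + (-0.6951)·0 + 0.1695·(-1) + 0.1766·1 = -0.2041.
u_4 = w_4 + 0.8402·e_1 + 0.5429·e_2 + 0.2041·e_3 = (-1.0474, -0.5956, -0.6894, -0.9458, 0.3690).

u_4 = (-1.0474, -0.5956, -0.6894, -0.9458, 0.3690)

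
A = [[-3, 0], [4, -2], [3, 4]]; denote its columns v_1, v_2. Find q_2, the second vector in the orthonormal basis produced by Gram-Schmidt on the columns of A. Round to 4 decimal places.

v_1 = (-3, 4, 3); ‖v_1‖ = 5.8310, so q_1 = (-0.5145, 0.6860, 0.5145).
q_1·v_2 = (-0.5145)·0 + 0.6860·(-2) + 0.5145·4 = 0.6860.
u_2 = v_2 − 0.6860·q_1 = (0.3529, -2.4706, 3.6471).
‖u_2‖ = 4.4192, so q_2 = (0.0799, -0.5591, 0.8253).

q_2 = (0.0799, -0.5591, 0.8253)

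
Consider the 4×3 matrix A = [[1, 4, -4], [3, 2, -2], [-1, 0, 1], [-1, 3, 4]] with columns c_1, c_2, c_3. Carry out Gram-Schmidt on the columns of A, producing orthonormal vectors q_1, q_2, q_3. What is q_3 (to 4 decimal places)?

c_1 = (1, 3, -1, -1); ‖c_1‖ = 3.4641, so q_1 = (0.2887, 0.8660, -0.2887, -0.2887).
q_1·c_2 = 0.2887·4 + 0.8660·2 + (-0.2887)·0 + (-0.2887)·3 = 2.0207.
u_2 = c_2 − 2.0207·q_1 = (3.4167, 0.2500, 0.5833, 3.5833).
‖u_2‖ = 4.9917, so q_2 = (0.6845, 0.0501, 0.1169, 0.7179).
q_1·c_3 = 0.2887·(-4) + 0.8660·(-2) + (-0.2887)·1 + (-0.2887)·4 = -4.3301; q_2·c_3 = 0.6845·(-4) + 0.0501·(-2) + 0.1169·1 + 0.7179·4 = 0.1503.
u_3 = c_3 + 4.3301·q_1 − 0.1503·q_2 = (-2.8528, 1.7425, -0.2676, 2.6421).
‖u_3‖ = 4.2694, so q_3 = (-0.6682, 0.4081, -0.0627, 0.6189).

q_3 = (-0.6682, 0.4081, -0.0627, 0.6189)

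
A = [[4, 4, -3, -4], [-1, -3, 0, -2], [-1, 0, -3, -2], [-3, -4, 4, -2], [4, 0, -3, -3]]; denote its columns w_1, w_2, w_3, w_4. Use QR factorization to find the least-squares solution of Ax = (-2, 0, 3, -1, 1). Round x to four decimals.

x = (-0.3549, -0.4557, -0.9396, 0.3122)

q_1 = w_1/‖w_1‖ = (4, -1, -1, -3, 4)/6.5574 = (0.6100, -0.1525, -0.1525, -0.4575, 0.6100).
r_{12} = q_1·w_2 = 4.7275.
u_2 = w_2 − 4.7275·q_1 = (1.1163, -2.2791, 0.7209, -1.8372, -2.8837).
‖u_2‖ = 4.3187, so q_2 = (0.2585, -0.5277, 0.1669, -0.4254, -0.6677).
r_{13} = q_1·w_3 = -5.0325; r_{23} = q_2·w_3 = -0.9747.
u_3 = w_3 + 5.0325·q_1 + 0.9747·q_2 = (0.3217, -1.2818, -3.6047, 1.2830, -0.5810).
‖u_3‖ = 4.0896, so q_3 = (0.0787, -0.3134, -0.8815, 0.3137, -0.1421).
r_{14} = q_1·w_4 = -2.7450; r_{24} = q_2·w_4 = 2.5417; r_{34} = q_3·w_4 = 1.8739.
u_4 = w_4 + 2.7450·q_1 − 2.5417·q_2 − 1.8739·q_3 = (-3.1299, -0.4900, -1.1912, -2.7625, 0.6378).
‖u_4‖ = 4.4152, so q_4 = (-0.7089, -0.1110, -0.2698, -0.6257, 0.1445).
Qᵀb = (-0.6100, -0.2585, -3.2575, 1.3786).
Back-substitute: x_4 = 1.3786/4.4152 = 0.3122.
x_3 = (-3.2575 − 1.8739·0.3122)/4.0896 = -0.9396.
x_2 = (-0.2585 + 0.9747·(-0.9396) − 2.5417·0.3122)/4.3187 = -0.4557.
x_1 = (-0.6100 − 4.7275·(-0.4557) + 5.0325·(-0.9396) + 2.7450·0.3122)/6.5574 = -0.3549.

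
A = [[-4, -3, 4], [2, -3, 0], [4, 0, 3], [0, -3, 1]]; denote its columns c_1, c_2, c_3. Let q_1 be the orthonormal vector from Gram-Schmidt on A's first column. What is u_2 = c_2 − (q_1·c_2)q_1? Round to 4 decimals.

c_1 = (-4, 2, 4, 0); ‖c_1‖ = 6.0000, so q_1 = (-0.6667, 0.3333, 0.6667, 0.0000).
q_1·c_2 = (-0.6667)·(-3) + 0.3333·(-3) + 0.6667·0 + 0.0000·(-3) = 1.0000.
u_2 = c_2 − 1.0000·q_1 = (-2.3333, -3.3333, -0.6667, -3.0000).

u_2 = (-2.3333, -3.3333, -0.6667, -3.0000)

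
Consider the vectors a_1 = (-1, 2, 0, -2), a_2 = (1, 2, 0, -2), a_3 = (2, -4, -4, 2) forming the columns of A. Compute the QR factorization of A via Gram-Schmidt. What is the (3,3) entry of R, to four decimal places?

r_{33} = 4.2426

a_1 = (-1, 2, 0, -2); ‖a_1‖ = 3.0000, so e_1 = (-0.3333, 0.6667, 0.0000, -0.6667).
e_1·a_2 = (-0.3333)·1 + 0.6667·2 + 0.0000·0 + (-0.6667)·(-2) = 2.3333.
u_2 = a_2 − 2.3333·e_1 = (1.7778, 0.4444, 0.0000, -0.4444).
‖u_2‖ = 1.8856, so e_2 = (0.9428, 0.2357, 0.0000, -0.2357).
e_1·a_3 = (-0.3333)·2 + 0.6667·(-4) + 0.0000·(-4) + (-0.6667)·2 = -4.6667; e_2·a_3 = 0.9428·2 + 0.2357·(-4) + 0.0000·(-4) + (-0.2357)·2 = 0.4714.
u_3 = a_3 + 4.6667·e_1 − 0.4714·e_2 = (0.0000, -1.0000, -4.0000, -1.0000).
r_{33} = ‖u_3‖ = 4.2426.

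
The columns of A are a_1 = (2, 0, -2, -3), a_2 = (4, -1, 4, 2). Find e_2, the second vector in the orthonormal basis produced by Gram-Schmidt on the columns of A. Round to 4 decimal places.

e_2 = (0.7968, -0.1693, 0.5577, 0.1594)

e_1 = a_1/‖a_1‖ = (2, 0, -2, -3)/4.1231 = (0.4851, 0.0000, -0.4851, -0.7276).
r_{12} = e_1·a_2 = -1.4552.
u_2 = a_2 + 1.4552·e_1 = (4.7059, -1.0000, 3.2941, 0.9412).
‖u_2‖ = 5.9061, so e_2 = (0.7968, -0.1693, 0.5577, 0.1594).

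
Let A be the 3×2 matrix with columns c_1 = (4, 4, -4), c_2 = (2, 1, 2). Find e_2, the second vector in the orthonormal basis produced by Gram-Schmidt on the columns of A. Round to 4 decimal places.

e_1 = c_1/‖c_1‖ = (4, 4, -4)/6.9282 = (0.5774, 0.5774, -0.5774).
r_{12} = e_1·c_2 = 0.5774.
u_2 = c_2 − 0.5774·e_1 = (1.6667, 0.6667, 2.3333).
‖u_2‖ = 2.9439, so e_2 = (0.5661, 0.2265, 0.7926).

e_2 = (0.5661, 0.2265, 0.7926)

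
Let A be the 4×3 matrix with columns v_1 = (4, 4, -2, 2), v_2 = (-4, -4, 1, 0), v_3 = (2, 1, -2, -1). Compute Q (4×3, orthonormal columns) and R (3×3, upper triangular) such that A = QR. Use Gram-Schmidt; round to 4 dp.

Q = [[0.6325, -0.2963, 0.1459], [0.6325, -0.2963, -0.3526], [-0.3162, -0.3457, -0.8268], [0.3162, 0.8396, -0.4134]], R = [[6.3246, -5.3759, 2.2136], [0.0000, 2.0248, -1.0371], [0.0000, 0.0000, 2.0061]]

v_1 = (4, 4, -2, 2); ‖v_1‖ = 6.3246, so q_1 = (0.6325, 0.6325, -0.3162, 0.3162).
q_1·v_2 = 0.6325·(-4) + 0.6325·(-4) + (-0.3162)·1 + 0.3162·0 = -5.3759.
u_2 = v_2 + 5.3759·q_1 = (-0.6000, -0.6000, -0.7000, 1.7000).
‖u_2‖ = 2.0248, so q_2 = (-0.2963, -0.2963, -0.3457, 0.8396).
q_1·v_3 = 0.6325·2 + 0.6325·1 + (-0.3162)·(-2) + 0.3162·(-1) = 2.2136; q_2·v_3 = (-0.2963)·2 + (-0.2963)·1 + (-0.3457)·(-2) + 0.8396·(-1) = -1.0371.
u_3 = v_3 − 2.2136·q_1 + 1.0371·q_2 = (0.2927, -0.7073, -1.6585, -0.8293).
‖u_3‖ = 2.0061, so q_3 = (0.1459, -0.3526, -0.8268, -0.4134).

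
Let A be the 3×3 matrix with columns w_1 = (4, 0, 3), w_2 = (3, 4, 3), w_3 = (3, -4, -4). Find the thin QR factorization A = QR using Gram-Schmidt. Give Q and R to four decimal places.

Q = [[0.8000, -0.0890, 0.5934], [0.0000, 0.9889, 0.1483], [0.6000, 0.1187, -0.7911]], R = [[5.0000, 4.2000, 0.0000], [0.0000, 4.0447, -4.6974], [0.0000, 0.0000, 4.3513]]

w_1 = (4, 0, 3); ‖w_1‖ = 5.0000, so e_1 = (0.8000, 0.0000, 0.6000).
e_1·w_2 = 0.8000·3 + 0.0000·4 + 0.6000·3 = 4.2000.
u_2 = w_2 − 4.2000·e_1 = (-0.3600, 4.0000, 0.4800).
‖u_2‖ = 4.0447, so e_2 = (-0.0890, 0.9889, 0.1187).
e_1·w_3 = 0.8000·3 + 0.0000·(-4) + 0.6000·(-4) = 0.0000; e_2·w_3 = (-0.0890)·3 + 0.9889·(-4) + 0.1187·(-4) = -4.6974.
u_3 = w_3 − 0.0000·e_1 + 4.6974·e_2 = (2.5819, 0.6455, -3.4425).
‖u_3‖ = 4.3513, so e_3 = (0.5934, 0.1483, -0.7911).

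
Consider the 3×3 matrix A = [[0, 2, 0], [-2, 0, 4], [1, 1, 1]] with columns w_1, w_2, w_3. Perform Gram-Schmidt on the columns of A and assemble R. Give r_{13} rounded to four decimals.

w_1 = (0, -2, 1); ‖w_1‖ = 2.2361, so q_1 = (0.0000, -0.8944, 0.4472).
r_{13} = q_1·w_3 = -3.1305.

r_{13} = -3.1305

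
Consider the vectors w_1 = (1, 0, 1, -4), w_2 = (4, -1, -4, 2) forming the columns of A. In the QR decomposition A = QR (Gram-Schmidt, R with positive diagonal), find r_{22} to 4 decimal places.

r_{22} = 5.7831

w_1 = (1, 0, 1, -4); ‖w_1‖ = 4.2426, so e_1 = (0.2357, 0.0000, 0.2357, -0.9428).
e_1·w_2 = 0.2357·4 + 0.0000·(-1) + 0.2357·(-4) + (-0.9428)·2 = -1.8856.
u_2 = w_2 + 1.8856·e_1 = (4.4444, -1.0000, -3.5556, 0.2222).
r_{22} = ‖u_2‖ = 5.7831.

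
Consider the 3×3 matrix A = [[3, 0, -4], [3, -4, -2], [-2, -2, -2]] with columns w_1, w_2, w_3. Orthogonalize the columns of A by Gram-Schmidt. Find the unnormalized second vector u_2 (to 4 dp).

w_1 = (3, 3, -2); ‖w_1‖ = 4.6904, so q_1 = (0.6396, 0.6396, -0.4264).
q_1·w_2 = 0.6396·0 + 0.6396·(-4) + (-0.4264)·(-2) = -1.7056.
u_2 = w_2 + 1.7056·q_1 = (1.0909, -2.9091, -2.7273).

u_2 = (1.0909, -2.9091, -2.7273)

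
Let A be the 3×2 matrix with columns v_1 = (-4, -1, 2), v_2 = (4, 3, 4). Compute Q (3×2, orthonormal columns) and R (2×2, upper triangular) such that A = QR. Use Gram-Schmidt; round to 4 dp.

v_1 = (-4, -1, 2); ‖v_1‖ = 4.5826, so e_1 = (-0.8729, -0.2182, 0.4364).
e_1·v_2 = (-0.8729)·4 + (-0.2182)·3 + 0.4364·4 = -2.4004.
u_2 = v_2 + 2.4004·e_1 = (1.9048, 2.4762, 5.0476).
‖u_2‖ = 5.9362, so e_2 = (0.3209, 0.4171, 0.8503).

Q = [[-0.8729, 0.3209], [-0.2182, 0.4171], [0.4364, 0.8503]], R = [[4.5826, -2.4004], [0.0000, 5.9362]]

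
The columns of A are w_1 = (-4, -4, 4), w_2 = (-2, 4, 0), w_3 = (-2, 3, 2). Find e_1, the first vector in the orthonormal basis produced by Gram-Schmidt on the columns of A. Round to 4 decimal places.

w_1 = (-4, -4, 4); ‖w_1‖ = 6.9282, so e_1 = (-0.5774, -0.5774, 0.5774).

e_1 = (-0.5774, -0.5774, 0.5774)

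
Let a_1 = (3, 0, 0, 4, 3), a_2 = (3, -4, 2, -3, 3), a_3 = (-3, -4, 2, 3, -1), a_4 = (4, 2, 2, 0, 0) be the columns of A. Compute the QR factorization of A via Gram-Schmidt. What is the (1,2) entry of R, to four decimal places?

r_{12} = 1.0290

a_1 = (3, 0, 0, 4, 3); ‖a_1‖ = 5.8310, so e_1 = (0.5145, 0.0000, 0.0000, 0.6860, 0.5145).
r_{12} = e_1·a_2 = 1.0290.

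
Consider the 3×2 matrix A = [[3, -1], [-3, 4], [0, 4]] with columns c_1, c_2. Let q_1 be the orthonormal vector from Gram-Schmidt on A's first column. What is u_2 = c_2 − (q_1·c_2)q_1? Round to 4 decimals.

u_2 = (1.5000, 1.5000, 4.0000)

c_1 = (3, -3, 0); ‖c_1‖ = 4.2426, so q_1 = (0.7071, -0.7071, 0.0000).
q_1·c_2 = 0.7071·(-1) + (-0.7071)·4 + 0.0000·4 = -3.5355.
u_2 = c_2 + 3.5355·q_1 = (1.5000, 1.5000, 4.0000).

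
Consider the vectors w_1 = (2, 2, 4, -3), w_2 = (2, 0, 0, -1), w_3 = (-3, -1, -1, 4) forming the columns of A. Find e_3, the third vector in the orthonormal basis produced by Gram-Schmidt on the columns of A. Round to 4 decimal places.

e_1 = w_1/‖w_1‖ = (2, 2, 4, -3)/5.7446 = (0.3482, 0.3482, 0.6963, -0.5222).
r_{12} = e_1·w_2 = 1.2185.
u_2 = w_2 − 1.2185·e_1 = (1.5758, -0.4242, -0.8485, -0.3636).
‖u_2‖ = 1.8749, so e_2 = (0.8405, -0.2263, -0.4526, -0.1940).
r_{13} = e_1·w_3 = -4.1779; r_{23} = e_2·w_3 = -2.6184.
u_3 = w_3 + 4.1779·e_1 + 2.6184·e_2 = (0.6552, -0.1379, 0.7241, 1.3103).
‖u_3‖ = 1.6400, so e_3 = (0.3995, -0.0841, 0.4415, 0.7990).

e_3 = (0.3995, -0.0841, 0.4415, 0.7990)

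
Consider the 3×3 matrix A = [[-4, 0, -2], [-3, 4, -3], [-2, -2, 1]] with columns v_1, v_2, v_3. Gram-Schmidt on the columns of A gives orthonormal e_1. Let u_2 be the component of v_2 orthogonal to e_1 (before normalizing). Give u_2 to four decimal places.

u_2 = (-1.1034, 3.1724, -2.5517)

e_1 = v_1/‖v_1‖ = (-4, -3, -2)/5.3852 = (-0.7428, -0.5571, -0.3714).
r_{12} = e_1·v_2 = -1.4856.
u_2 = v_2 + 1.4856·e_1 = (-1.1034, 3.1724, -2.5517).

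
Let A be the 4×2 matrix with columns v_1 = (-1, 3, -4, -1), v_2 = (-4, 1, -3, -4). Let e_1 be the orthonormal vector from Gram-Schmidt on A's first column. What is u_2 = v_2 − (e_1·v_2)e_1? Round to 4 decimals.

u_2 = (-3.1481, -1.5556, 0.4074, -3.1481)

v_1 = (-1, 3, -4, -1); ‖v_1‖ = 5.1962, so e_1 = (-0.1925, 0.5774, -0.7698, -0.1925).
e_1·v_2 = (-0.1925)·(-4) + 0.5774·1 + (-0.7698)·(-3) + (-0.1925)·(-4) = 4.4264.
u_2 = v_2 − 4.4264·e_1 = (-3.1481, -1.5556, 0.4074, -3.1481).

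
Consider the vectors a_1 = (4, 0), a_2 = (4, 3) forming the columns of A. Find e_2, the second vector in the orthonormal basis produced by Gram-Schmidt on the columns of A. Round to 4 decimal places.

a_1 = (4, 0); ‖a_1‖ = 4.0000, so e_1 = (1.0000, 0.0000).
e_1·a_2 = 1.0000·4 + 0.0000·3 = 4.0000.
u_2 = a_2 − 4.0000·e_1 = (0.0000, 3.0000).
‖u_2‖ = 3.0000, so e_2 = (0.0000, 1.0000).

e_2 = (0.0000, 1.0000)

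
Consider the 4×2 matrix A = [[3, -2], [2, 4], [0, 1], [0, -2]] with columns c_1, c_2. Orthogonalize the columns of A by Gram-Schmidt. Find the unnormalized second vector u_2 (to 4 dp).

u_2 = (-2.4615, 3.6923, 1.0000, -2.0000)

q_1 = c_1/‖c_1‖ = (3, 2, 0, 0)/3.6056 = (0.8321, 0.5547, 0.0000, 0.0000).
r_{12} = q_1·c_2 = 0.5547.
u_2 = c_2 − 0.5547·q_1 = (-2.4615, 3.6923, 1.0000, -2.0000).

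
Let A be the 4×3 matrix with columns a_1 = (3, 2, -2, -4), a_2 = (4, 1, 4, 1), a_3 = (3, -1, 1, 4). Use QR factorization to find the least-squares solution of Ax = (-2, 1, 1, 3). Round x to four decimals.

x = (-0.5670, 0.0630, -0.0531)

a_1 = (3, 2, -2, -4); ‖a_1‖ = 5.7446, so q_1 = (0.5222, 0.3482, -0.3482, -0.6963).
q_1·a_2 = 0.5222·4 + 0.3482·1 + (-0.3482)·4 + (-0.6963)·1 = 0.3482.
u_2 = a_2 − 0.3482·q_1 = (3.8182, 0.8788, 4.1212, 1.2424).
‖u_2‖ = 5.8205, so q_2 = (0.6560, 0.1510, 0.7080, 0.2135).
q_1·a_3 = 0.5222·3 + 0.3482·(-1) + (-0.3482)·1 + (-0.6963)·4 = -1.9149; q_2·a_3 = 0.6560·3 + 0.1510·(-1) + 0.7080·1 + 0.2135·4 = 3.3788.
u_3 = a_3 + 1.9149·q_1 − 3.3788·q_2 = (1.7835, -0.8435, -2.0590, 1.9454).
‖u_3‖ = 3.4521, so q_3 = (0.5167, -0.2443, -0.5965, 0.5636).
Qᵀb = (-3.1334, 0.1874, -0.1834).
Back-substitute: x_3 = -0.1834/3.4521 = -0.0531.
x_2 = (0.1874 − 3.3788·(-0.0531))/5.8205 = 0.0630.
x_1 = (-3.1334 − 0.3482·0.0630 + 1.9149·(-0.0531))/5.7446 = -0.5670.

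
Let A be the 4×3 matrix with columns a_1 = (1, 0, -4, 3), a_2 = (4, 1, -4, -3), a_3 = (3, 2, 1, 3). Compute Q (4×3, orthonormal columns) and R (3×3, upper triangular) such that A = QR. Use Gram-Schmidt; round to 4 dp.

Q = [[0.1961, 0.5853, 0.6469], [0.0000, 0.1636, 0.4571], [-0.7845, -0.3776, 0.4614], [0.5883, -0.6986, 0.3996]], R = [[5.0990, 2.1573, 1.5689], [0.0000, 6.1111, -0.3902], [0.0000, 0.0000, 4.5151]]

a_1 = (1, 0, -4, 3); ‖a_1‖ = 5.0990, so e_1 = (0.1961, 0.0000, -0.7845, 0.5883).
e_1·a_2 = 0.1961·4 + 0.0000·1 + (-0.7845)·(-4) + 0.5883·(-3) = 2.1573.
u_2 = a_2 − 2.1573·e_1 = (3.5769, 1.0000, -2.3077, -4.2692).
‖u_2‖ = 6.1111, so e_2 = (0.5853, 0.1636, -0.3776, -0.6986).
e_1·a_3 = 0.1961·3 + 0.0000·2 + (-0.7845)·1 + 0.5883·3 = 1.5689; e_2·a_3 = 0.5853·3 + 0.1636·2 + (-0.3776)·1 + (-0.6986)·3 = -0.3902.
u_3 = a_3 − 1.5689·e_1 + 0.3902·e_2 = (2.9207, 2.0639, 2.0834, 1.8043).
‖u_3‖ = 4.5151, so e_3 = (0.6469, 0.4571, 0.4614, 0.3996).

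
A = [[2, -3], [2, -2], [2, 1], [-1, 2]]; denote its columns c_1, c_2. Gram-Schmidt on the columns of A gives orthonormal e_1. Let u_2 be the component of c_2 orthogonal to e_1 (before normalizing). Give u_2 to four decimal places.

c_1 = (2, 2, 2, -1); ‖c_1‖ = 3.6056, so e_1 = (0.5547, 0.5547, 0.5547, -0.2774).
e_1·c_2 = 0.5547·(-3) + 0.5547·(-2) + 0.5547·1 + (-0.2774)·2 = -2.7735.
u_2 = c_2 + 2.7735·e_1 = (-1.4615, -0.4615, 2.5385, 1.2308).

u_2 = (-1.4615, -0.4615, 2.5385, 1.2308)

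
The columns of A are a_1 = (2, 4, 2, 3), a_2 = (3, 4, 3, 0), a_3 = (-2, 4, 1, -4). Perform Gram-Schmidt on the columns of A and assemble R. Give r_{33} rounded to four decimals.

r_{33} = 4.9402

a_1 = (2, 4, 2, 3); ‖a_1‖ = 5.7446, so q_1 = (0.3482, 0.6963, 0.3482, 0.5222).
q_1·a_2 = 0.3482·3 + 0.6963·4 + 0.3482·3 + 0.5222·0 = 4.8742.
u_2 = a_2 − 4.8742·q_1 = (1.3030, 0.6061, 1.3030, -2.5455).
‖u_2‖ = 3.2004, so q_2 = (0.4071, 0.1894, 0.4071, -0.7954).
q_1·a_3 = 0.3482·(-2) + 0.6963·4 + 0.3482·1 + 0.5222·(-4) = 0.3482; q_2·a_3 = 0.4071·(-2) + 0.1894·4 + 0.4071·1 + (-0.7954)·(-4) = 3.5318.
u_3 = a_3 − 0.3482·q_1 − 3.5318·q_2 = (-3.5592, 3.0888, -0.5592, -1.3728).
r_{33} = ‖u_3‖ = 4.9402.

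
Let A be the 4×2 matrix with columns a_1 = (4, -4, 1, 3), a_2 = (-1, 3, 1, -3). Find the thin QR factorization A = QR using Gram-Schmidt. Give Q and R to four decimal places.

Q = [[0.6172, 0.5128], [-0.6172, 0.2849], [0.1543, 0.6268], [0.4629, -0.5128]], R = [[6.4807, -3.7033], [0.0000, 2.5071]]

a_1 = (4, -4, 1, 3); ‖a_1‖ = 6.4807, so e_1 = (0.6172, -0.6172, 0.1543, 0.4629).
e_1·a_2 = 0.6172·(-1) + (-0.6172)·3 + 0.1543·1 + 0.4629·(-3) = -3.7033.
u_2 = a_2 + 3.7033·e_1 = (1.2857, 0.7143, 1.5714, -1.2857).
‖u_2‖ = 2.5071, so e_2 = (0.5128, 0.2849, 0.6268, -0.5128).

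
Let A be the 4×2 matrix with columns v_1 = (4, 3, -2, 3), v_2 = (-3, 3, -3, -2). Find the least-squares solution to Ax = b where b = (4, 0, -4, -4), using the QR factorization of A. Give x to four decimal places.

e_1 = v_1/‖v_1‖ = (4, 3, -2, 3)/6.1644 = (0.6489, 0.4867, -0.3244, 0.4867).
r_{12} = e_1·v_2 = -0.4867.
u_2 = v_2 + 0.4867·e_1 = (-2.6842, 3.2368, -3.1579, -1.7632).
‖u_2‖ = 5.5465, so e_2 = (-0.4840, 0.5836, -0.5694, -0.3179).
Qᵀb = (1.9467, 1.6132).
Back-substitute: x_2 = 1.6132/5.5465 = 0.2908.
x_1 = (1.9467 + 0.4867·0.2908)/6.1644 = 0.3388.

x = (0.3388, 0.2908)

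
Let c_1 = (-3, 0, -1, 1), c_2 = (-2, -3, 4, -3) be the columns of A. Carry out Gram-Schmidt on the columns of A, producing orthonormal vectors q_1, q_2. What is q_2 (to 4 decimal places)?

q_2 = (-0.3691, -0.4872, 0.6349, -0.4725)

c_1 = (-3, 0, -1, 1); ‖c_1‖ = 3.3166, so q_1 = (-0.9045, 0.0000, -0.3015, 0.3015).
q_1·c_2 = (-0.9045)·(-2) + 0.0000·(-3) + (-0.3015)·4 + 0.3015·(-3) = -0.3015.
u_2 = c_2 + 0.3015·q_1 = (-2.2727, -3.0000, 3.9091, -2.9091).
‖u_2‖ = 6.1570, so q_2 = (-0.3691, -0.4872, 0.6349, -0.4725).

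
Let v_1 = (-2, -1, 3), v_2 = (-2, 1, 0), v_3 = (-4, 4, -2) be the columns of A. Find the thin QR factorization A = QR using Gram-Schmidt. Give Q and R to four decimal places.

v_1 = (-2, -1, 3); ‖v_1‖ = 3.7417, so q_1 = (-0.5345, -0.2673, 0.8018).
q_1·v_2 = (-0.5345)·(-2) + (-0.2673)·1 + 0.8018·0 = 0.8018.
u_2 = v_2 − 0.8018·q_1 = (-1.5714, 1.2143, -0.6429).
‖u_2‖ = 2.0874, so q_2 = (-0.7528, 0.5817, -0.3080).
q_1·v_3 = (-0.5345)·(-4) + (-0.2673)·4 + 0.8018·(-2) = -0.5345; q_2·v_3 = (-0.7528)·(-4) + 0.5817·4 + (-0.3080)·(-2) = 5.9542.
u_3 = v_3 + 0.5345·q_1 − 5.9542·q_2 = (0.1967, 0.3934, 0.2623).
‖u_3‖ = 0.5121, so q_3 = (0.3841, 0.7682, 0.5121).

Q = [[-0.5345, -0.7528, 0.3841], [-0.2673, 0.5817, 0.7682], [0.8018, -0.3080, 0.5121]], R = [[3.7417, 0.8018, -0.5345], [0.0000, 2.0874, 5.9542], [0.0000, 0.0000, 0.5121]]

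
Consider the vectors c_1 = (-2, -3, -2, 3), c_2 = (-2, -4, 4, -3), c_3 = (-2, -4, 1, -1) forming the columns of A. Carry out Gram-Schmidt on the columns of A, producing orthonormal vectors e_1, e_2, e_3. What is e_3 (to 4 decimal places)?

e_3 = (0.1434, -0.2802, -0.6941, -0.6474)

c_1 = (-2, -3, -2, 3); ‖c_1‖ = 5.0990, so e_1 = (-0.3922, -0.5883, -0.3922, 0.5883).
e_1·c_2 = (-0.3922)·(-2) + (-0.5883)·(-4) + (-0.3922)·4 + 0.5883·(-3) = -0.1961.
u_2 = c_2 + 0.1961·e_1 = (-2.0769, -4.1154, 3.9231, -2.8846).
‖u_2‖ = 6.7053, so e_2 = (-0.3097, -0.6137, 0.5851, -0.4302).
e_1·c_3 = (-0.3922)·(-2) + (-0.5883)·(-4) + (-0.3922)·1 + 0.5883·(-1) = 2.1573; e_2·c_3 = (-0.3097)·(-2) + (-0.6137)·(-4) + 0.5851·1 + (-0.4302)·(-1) = 4.0897.
u_3 = c_3 − 2.1573·e_1 − 4.0897·e_2 = (0.1129, -0.2207, -0.5466, -0.5098).
‖u_3‖ = 0.7875, so e_3 = (0.1434, -0.2802, -0.6941, -0.6474).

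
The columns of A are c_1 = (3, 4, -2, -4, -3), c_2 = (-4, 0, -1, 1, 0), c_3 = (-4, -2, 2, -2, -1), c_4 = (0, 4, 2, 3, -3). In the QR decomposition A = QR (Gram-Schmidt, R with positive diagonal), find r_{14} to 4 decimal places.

r_{14} = 1.2247

c_1 = (3, 4, -2, -4, -3); ‖c_1‖ = 7.3485, so q_1 = (0.4082, 0.5443, -0.2722, -0.5443, -0.4082).
r_{14} = q_1·c_4 = 1.2247.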